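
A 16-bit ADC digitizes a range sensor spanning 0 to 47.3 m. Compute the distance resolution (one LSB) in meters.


res = range / 2^n = 47.3/2^16 = 47.3/65536 = 7.2174e-04

7.2174e-04 m


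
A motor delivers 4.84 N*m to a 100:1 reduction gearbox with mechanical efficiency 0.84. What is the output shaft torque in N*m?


tau_out = tau_in * N * eta = 4.84 * 100 * 0.84 = 406.5600

406.5600 N*m


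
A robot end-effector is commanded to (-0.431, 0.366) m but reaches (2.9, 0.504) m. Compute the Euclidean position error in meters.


dx = 2.9 - (-0.431) = 3.3310, dy = 0.504 - (0.366) = 0.1380
err = sqrt(11.095561 + 0.019044) = 3.3339

3.3339 m


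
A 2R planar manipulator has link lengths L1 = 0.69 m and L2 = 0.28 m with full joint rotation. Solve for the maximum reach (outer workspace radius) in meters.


r_max = L1 + L2 = 0.69 + 0.28 = 0.9700

0.9700 m


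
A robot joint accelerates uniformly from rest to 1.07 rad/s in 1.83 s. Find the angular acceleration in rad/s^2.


alpha = delta_omega / t = 1.07 / 1.83 = 0.5847

0.5847 rad/s^2


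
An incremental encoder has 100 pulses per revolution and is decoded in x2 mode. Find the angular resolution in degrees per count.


resolution = 360 / (PPR * 2) = 360 / 200 = 1.8000

1.8000 degrees


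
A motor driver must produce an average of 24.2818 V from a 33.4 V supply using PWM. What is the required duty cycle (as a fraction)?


D = V_avg/V_supply = 24.2818/33.4 = 0.7270

0.7270


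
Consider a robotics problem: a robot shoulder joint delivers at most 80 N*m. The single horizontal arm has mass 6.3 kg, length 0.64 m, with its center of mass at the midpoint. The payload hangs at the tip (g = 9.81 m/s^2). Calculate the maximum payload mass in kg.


tau_arm = m_arm*g*(L/2) = 6.3*9.81*0.64/2 = 19.7770 N*m
tau_payload = tau_max - tau_arm = 80 - 19.7770 = 60.2230
m_payload = tau_payload / (g*L) = 60.2230 / (9.81*0.64) = 9.5921

9.5921 kg


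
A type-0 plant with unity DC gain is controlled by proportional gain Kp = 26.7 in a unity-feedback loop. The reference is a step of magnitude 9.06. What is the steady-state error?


e_ss = R/(1 + Kp) = 9.06/(1 + 26.7) = 9.06/27.7000 = 0.3271

0.3271


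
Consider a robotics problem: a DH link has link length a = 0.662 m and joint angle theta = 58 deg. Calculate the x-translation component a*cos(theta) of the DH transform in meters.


a*cos(theta) = 0.662*cos(58 deg) = 0.3508

0.3508 m


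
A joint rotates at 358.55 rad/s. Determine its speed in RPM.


RPM = 358.55 * 60/(2*pi) = 3423.9003

3423.9003 RPM


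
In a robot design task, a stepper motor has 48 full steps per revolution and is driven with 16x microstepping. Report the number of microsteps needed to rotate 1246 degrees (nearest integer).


step_size = 360/(48*16) = 360/768 = 0.468750 deg
n = 1246/(360/768) = 1246*768/360 = 2658.1333 -> 2658

2658 steps


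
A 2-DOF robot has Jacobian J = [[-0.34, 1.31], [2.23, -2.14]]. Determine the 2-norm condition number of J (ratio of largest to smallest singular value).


JJ^T eigenvalues: trace(JJ^T) = 11.3842, det(JJ^T) = det(J)^2 = 4.81231969
s_max^2 = (11.3842 + sqrt(110.35073088))/2 = 10.94449781
s_min^2 = (11.3842 - sqrt(110.35073088))/2 = 0.43970219
kappa = s_max/s_min = sqrt(10.94449781/0.43970219) = 4.9891

4.9891


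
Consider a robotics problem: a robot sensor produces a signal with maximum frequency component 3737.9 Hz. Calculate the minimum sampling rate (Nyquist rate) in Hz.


f_s,min = 2*f_max = 2*3737.9 = 7475.8000

7475.8000 Hz


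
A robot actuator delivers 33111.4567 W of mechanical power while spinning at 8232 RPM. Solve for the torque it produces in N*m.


omega = 8232 * 2*pi/60 = 862.053024 rad/s
tau = P / omega = 33111.4567 / 862.053024 = 38.4100

38.4100 N*m


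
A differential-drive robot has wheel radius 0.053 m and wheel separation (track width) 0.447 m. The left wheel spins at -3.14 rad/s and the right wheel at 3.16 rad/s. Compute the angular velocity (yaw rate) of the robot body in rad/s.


omega = r*(wR - wL)/L = 0.053*(3.16 - (-3.14))/0.447 = 0.7470

0.7470 rad/s


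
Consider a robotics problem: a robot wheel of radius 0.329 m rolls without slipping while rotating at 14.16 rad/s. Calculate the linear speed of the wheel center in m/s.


v = omega * r = 14.16 * 0.329 = 4.6586

4.6586 m/s


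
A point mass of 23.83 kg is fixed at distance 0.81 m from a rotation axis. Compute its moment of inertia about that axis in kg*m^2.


I = m*r^2 = 23.83*0.81^2 = 15.6349

15.6349 kg*m^2


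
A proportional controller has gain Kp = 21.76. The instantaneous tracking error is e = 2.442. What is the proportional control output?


u_P = Kp * e = 21.76 * 2.442 = 53.1379

53.1379


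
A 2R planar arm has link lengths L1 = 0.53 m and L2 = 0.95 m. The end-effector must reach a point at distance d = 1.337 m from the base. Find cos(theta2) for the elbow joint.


cos(th2) = (d^2 - L1^2 - L2^2)/(2*L1*L2) = (1.337^2 - 0.53^2 - 0.95^2)/(2*0.53*0.95) = 0.6000

0.6000


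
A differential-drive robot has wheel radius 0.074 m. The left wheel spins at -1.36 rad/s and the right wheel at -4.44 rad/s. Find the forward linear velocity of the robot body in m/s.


v = r*(wR + wL)/2 = 0.074*(-4.44 + -1.36)/2 = -0.2146

-0.2146 m/s


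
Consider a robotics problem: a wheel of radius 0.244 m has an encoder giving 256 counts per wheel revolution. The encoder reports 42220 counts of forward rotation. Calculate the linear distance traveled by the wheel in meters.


revs = 42220/256 = 164.921875
d = revs * 2*pi*r = 164.921875 * 2*pi*0.244 = 252.8413

252.8413 m


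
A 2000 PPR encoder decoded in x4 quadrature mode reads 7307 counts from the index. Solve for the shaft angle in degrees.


angle = counts * 360 / (PPR*4) = 7307 * 360 / 8000 = 328.8150

328.8150 degrees


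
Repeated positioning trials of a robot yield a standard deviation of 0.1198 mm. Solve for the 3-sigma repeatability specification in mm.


repeatability = 3*sigma = 3*0.1198 = 0.3594

0.3594 mm


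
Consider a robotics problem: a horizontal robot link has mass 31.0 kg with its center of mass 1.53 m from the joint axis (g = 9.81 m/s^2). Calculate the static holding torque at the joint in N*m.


tau = m*g*L = 31.0 * 9.81 * 1.53 = 465.2883

465.2883 N*m


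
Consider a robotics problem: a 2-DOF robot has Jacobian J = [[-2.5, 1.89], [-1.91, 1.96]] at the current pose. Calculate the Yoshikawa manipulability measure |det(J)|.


det(J) = -2.5*1.96 - (1.89)*(-1.91) = -1.2901
|det(J)| = 1.2901

1.2901


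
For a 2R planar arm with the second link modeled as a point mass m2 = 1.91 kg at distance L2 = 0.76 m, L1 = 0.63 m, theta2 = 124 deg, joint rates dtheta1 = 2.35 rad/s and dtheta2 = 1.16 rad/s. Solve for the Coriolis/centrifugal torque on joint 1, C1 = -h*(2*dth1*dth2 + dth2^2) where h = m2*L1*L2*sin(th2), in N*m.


h = m2*L1*L2*sin(th2) = 1.91*0.63*0.76*sin(124 deg) = 0.758161
C1 = -h*(2*2.35*1.16 + 1.16^2) = -0.758161*6.7976 = -5.1537

-5.1537 N*m


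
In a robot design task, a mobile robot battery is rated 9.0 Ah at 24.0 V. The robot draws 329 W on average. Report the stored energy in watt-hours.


E = capacity * V = 9.0*24.0 = 216.0000

216.0000 Wh


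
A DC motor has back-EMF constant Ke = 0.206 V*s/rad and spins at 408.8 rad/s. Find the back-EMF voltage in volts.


V_emf = Ke * omega = 0.206*408.8 = 84.2128

84.2128 V


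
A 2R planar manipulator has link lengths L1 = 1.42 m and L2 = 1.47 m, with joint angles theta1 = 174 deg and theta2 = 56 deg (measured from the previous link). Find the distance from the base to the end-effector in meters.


x = L1*cos(th1) + L2*cos(th1+th2) = -2.357119
y = L1*sin(th1) + L2*sin(th1+th2) = -0.977655
d = sqrt(x^2 + y^2) = sqrt(5.556010 + 0.955809) = 2.5518

2.5518 m


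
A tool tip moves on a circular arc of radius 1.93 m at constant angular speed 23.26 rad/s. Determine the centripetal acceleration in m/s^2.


a_c = omega^2 * r = 23.26^2 * 1.93 = 1044.1833

1044.1833 m/s^2


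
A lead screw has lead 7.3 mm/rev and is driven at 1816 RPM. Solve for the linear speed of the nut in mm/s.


v = lead * (RPM/60) = 7.3*1816/60 = 220.9467

220.9467 mm/s


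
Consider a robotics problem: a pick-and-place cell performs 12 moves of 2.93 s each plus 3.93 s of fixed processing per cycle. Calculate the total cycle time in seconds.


T = 12*2.93 + 3.93 = 39.0900

39.0900 s


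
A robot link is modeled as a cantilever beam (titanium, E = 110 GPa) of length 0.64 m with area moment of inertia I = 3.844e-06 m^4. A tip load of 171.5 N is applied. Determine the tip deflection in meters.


delta = F*L^3/(3*E*I) = 171.5*0.64^3/(3*1.100e+11*3.844e-06)
      = 44.957696/1268520 = 3.5441e-05

3.5441e-05 m


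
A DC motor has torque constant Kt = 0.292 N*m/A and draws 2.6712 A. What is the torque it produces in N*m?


tau = Kt * I = 0.292*2.6712 = 0.7800

0.7800 N*m


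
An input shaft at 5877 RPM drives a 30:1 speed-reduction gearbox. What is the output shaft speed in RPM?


omega_out = omega_in / N = 5877 / 30 = 195.9000

195.9000 RPM


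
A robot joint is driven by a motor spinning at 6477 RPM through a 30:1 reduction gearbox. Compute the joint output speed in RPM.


omega_joint = omega_motor / N = 6477 / 30 = 215.9000

215.9000 RPM


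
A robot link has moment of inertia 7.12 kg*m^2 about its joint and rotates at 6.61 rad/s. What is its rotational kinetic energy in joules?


KE = (1/2)*I*omega^2 = 0.5*7.12*6.61^2 = 155.5439

155.5439 J


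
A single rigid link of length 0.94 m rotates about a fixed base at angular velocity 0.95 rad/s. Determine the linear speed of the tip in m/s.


v = L*omega = 0.94 * 0.95 = 0.8930

0.8930 m/s


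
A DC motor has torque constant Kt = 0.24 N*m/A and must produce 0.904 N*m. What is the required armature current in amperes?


I = tau / Kt = 0.904/0.24 = 3.7667

3.7667 A


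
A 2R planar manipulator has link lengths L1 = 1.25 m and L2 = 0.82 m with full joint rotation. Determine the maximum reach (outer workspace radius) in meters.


r_max = L1 + L2 = 1.25 + 0.82 = 2.0700

2.0700 m


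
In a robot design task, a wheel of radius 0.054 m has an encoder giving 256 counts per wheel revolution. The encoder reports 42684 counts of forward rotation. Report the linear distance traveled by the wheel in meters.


revs = 42684/256 = 166.734375
d = revs * 2*pi*r = 166.734375 * 2*pi*0.054 = 56.5716

56.5716 m


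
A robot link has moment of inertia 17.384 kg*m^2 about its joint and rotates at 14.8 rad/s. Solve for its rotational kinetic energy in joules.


KE = (1/2)*I*omega^2 = 0.5*17.384*14.8^2 = 1903.8957

1903.8957 J


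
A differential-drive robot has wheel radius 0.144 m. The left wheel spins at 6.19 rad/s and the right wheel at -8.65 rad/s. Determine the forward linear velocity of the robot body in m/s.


v = r*(wR + wL)/2 = 0.144*(-8.65 + 6.19)/2 = -0.1771

-0.1771 m/s


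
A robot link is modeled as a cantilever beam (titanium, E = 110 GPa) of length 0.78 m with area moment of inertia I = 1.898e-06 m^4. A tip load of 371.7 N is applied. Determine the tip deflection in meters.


delta = F*L^3/(3*E*I) = 371.7*0.78^3/(3*1.100e+11*1.898e-06)
      = 176.3909784/626340 = 2.8162e-04

2.8162e-04 m


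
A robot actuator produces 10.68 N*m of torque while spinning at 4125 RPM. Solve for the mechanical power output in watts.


omega = 4125 * 2*pi/60 = 431.968990 rad/s
P = tau * omega = 10.68 * 431.968990 = 4613.4288

4613.4288 W


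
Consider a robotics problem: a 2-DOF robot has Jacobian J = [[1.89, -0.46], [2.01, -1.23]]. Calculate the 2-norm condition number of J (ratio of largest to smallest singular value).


JJ^T eigenvalues: trace(JJ^T) = 9.3367, det(JJ^T) = det(J)^2 = 1.96028001
s_max^2 = (9.3367 + sqrt(79.33284685))/2 = 9.12179942
s_min^2 = (9.3367 - sqrt(79.33284685))/2 = 0.21490058
kappa = s_max/s_min = sqrt(9.12179942/0.21490058) = 6.5151

6.5151


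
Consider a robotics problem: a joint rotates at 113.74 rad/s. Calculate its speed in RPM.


RPM = 113.74 * 60/(2*pi) = 1086.1370

1086.1370 RPM


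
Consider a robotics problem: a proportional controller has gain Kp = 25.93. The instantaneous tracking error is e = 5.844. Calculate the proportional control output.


u_P = Kp * e = 25.93 * 5.844 = 151.5349

151.5349


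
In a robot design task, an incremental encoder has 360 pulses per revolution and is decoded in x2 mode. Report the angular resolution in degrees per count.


resolution = 360 / (PPR * 2) = 360 / 720 = 0.5000

0.5000 degrees


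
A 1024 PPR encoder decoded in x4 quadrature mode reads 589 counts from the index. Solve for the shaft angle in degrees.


angle = counts * 360 / (PPR*4) = 589 * 360 / 4096 = 51.7676

51.7676 degrees


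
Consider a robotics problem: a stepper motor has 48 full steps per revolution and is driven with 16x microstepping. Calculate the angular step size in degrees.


step = 360/(48*16) = 360/768 = 0.4688

0.4688 degrees


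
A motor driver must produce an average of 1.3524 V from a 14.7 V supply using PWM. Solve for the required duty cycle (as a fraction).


D = V_avg/V_supply = 1.3524/14.7 = 0.0920

0.0920


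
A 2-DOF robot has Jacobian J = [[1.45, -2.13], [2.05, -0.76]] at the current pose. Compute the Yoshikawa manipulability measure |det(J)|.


det(J) = 1.45*-0.76 - (-2.13)*(2.05) = 3.2645
|det(J)| = 3.2645

3.2645


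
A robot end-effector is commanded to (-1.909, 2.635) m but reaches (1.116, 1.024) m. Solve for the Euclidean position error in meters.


dx = 1.116 - (-1.909) = 3.0250, dy = 1.024 - (2.635) = -1.6110
err = sqrt(9.150625 + 2.595321) = 3.4272

3.4272 m


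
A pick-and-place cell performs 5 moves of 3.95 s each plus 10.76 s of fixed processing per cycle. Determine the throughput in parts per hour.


T_cycle = 5*3.95 + 10.76 = 30.5100 s
rate = 3600/T = 117.9941

117.9941 parts/hour


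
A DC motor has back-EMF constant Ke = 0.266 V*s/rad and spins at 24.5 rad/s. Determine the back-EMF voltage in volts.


V_emf = Ke * omega = 0.266*24.5 = 6.5170

6.5170 V


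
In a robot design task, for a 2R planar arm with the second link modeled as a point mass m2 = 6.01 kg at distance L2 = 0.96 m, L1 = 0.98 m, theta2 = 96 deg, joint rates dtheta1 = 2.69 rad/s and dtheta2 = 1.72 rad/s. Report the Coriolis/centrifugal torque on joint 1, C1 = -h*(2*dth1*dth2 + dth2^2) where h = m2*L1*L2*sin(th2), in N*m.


h = m2*L1*L2*sin(th2) = 6.01*0.98*0.96*sin(96 deg) = 5.623234
C1 = -h*(2*2.69*1.72 + 1.72^2) = -5.623234*12.2120 = -68.6709

-68.6709 N*m


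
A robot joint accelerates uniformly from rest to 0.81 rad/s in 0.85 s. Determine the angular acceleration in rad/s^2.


alpha = delta_omega / t = 0.81 / 0.85 = 0.9529

0.9529 rad/s^2


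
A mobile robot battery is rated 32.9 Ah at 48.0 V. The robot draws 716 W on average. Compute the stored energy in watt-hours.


E = capacity * V = 32.9*48.0 = 1579.2000

1579.2000 Wh


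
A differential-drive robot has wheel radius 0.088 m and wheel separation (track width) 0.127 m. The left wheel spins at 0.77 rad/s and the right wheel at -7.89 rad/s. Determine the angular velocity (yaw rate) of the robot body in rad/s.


omega = r*(wR - wL)/L = 0.088*(-7.89 - (0.77))/0.127 = -6.0006

-6.0006 rad/s


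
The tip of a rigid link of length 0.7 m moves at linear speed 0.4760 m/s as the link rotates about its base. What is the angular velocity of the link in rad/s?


omega = v / L = 0.4760 / 0.7 = 0.6800

0.6800 rad/s


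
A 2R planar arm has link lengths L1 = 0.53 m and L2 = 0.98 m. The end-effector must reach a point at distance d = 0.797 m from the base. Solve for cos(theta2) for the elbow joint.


cos(th2) = (d^2 - L1^2 - L2^2)/(2*L1*L2) = (0.797^2 - 0.53^2 - 0.98^2)/(2*0.53*0.98) = -0.5835

-0.5835


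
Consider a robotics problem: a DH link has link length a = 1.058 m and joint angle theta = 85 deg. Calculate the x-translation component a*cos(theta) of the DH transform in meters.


a*cos(theta) = 1.058*cos(85 deg) = 0.0922

0.0922 m


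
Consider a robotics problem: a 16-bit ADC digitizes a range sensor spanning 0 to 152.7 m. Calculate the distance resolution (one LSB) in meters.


res = range / 2^n = 152.7/2^16 = 152.7/65536 = 0.0023

0.0023 m


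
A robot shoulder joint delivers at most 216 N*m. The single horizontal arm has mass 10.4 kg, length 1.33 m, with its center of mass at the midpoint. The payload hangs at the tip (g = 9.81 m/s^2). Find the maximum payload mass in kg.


tau_arm = m_arm*g*(L/2) = 10.4*9.81*1.33/2 = 67.8460 N*m
tau_payload = tau_max - tau_arm = 216 - 67.8460 = 148.1540
m_payload = tau_payload / (g*L) = 148.1540 / (9.81*1.33) = 11.3551

11.3551 kg


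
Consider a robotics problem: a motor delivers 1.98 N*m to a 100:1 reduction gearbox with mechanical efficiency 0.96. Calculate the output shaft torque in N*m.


tau_out = tau_in * N * eta = 1.98 * 100 * 0.96 = 190.0800

190.0800 N*m


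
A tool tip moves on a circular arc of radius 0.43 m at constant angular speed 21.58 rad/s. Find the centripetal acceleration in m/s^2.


a_c = omega^2 * r = 21.58^2 * 0.43 = 200.2495

200.2495 m/s^2


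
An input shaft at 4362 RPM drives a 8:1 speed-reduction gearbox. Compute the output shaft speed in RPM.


omega_out = omega_in / N = 4362 / 8 = 545.2500

545.2500 RPM


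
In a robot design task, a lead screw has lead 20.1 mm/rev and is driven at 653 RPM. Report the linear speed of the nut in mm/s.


v = lead * (RPM/60) = 20.1*653/60 = 218.7550

218.7550 mm/s


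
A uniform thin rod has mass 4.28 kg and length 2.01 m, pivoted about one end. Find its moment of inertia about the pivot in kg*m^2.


I = (1/3)*m*L^2 = (1/3)*4.28*2.01^2 = 5.7639

5.7639 kg*m^2


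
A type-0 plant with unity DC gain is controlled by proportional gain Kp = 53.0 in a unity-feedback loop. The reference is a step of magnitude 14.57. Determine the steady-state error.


e_ss = R/(1 + Kp) = 14.57/(1 + 53.0) = 14.57/54.0000 = 0.2698

0.2698


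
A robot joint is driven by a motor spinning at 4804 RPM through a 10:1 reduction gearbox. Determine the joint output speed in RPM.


omega_joint = omega_motor / N = 4804 / 10 = 480.4000

480.4000 RPM


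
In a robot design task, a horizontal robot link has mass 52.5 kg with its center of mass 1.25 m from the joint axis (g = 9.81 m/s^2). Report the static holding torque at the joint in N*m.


tau = m*g*L = 52.5 * 9.81 * 1.25 = 643.7812

643.7812 N*m


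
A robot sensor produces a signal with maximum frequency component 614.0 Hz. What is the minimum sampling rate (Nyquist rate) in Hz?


f_s,min = 2*f_max = 2*614.0 = 1228.0000

1228.0000 Hz


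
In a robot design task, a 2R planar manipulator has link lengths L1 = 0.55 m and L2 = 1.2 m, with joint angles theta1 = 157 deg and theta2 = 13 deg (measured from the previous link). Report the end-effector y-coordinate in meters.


y = L1*sin(th1) + L2*sin(th1+th2) = 0.55*sin(157 deg) + 1.2*sin(170 deg) = 0.4233

0.4233 m


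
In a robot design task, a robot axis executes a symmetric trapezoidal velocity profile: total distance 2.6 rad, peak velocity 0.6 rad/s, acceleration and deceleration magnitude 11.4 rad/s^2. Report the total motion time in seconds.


t_acc = v/a = 0.6/11.4 = 0.052632 s
d_acc = v^2/(2a) = 0.015789 rad (each ramp)
d_cruise = 2.6 - 2*0.015789 = 2.568422 rad
t_cruise = 2.568422/0.6 = 4.280703 s
t_total = 2*0.052632 + 4.280703 = 4.3860

4.3860 s


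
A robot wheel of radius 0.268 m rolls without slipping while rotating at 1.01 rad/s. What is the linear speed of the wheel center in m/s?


v = omega * r = 1.01 * 0.268 = 0.2707

0.2707 m/s


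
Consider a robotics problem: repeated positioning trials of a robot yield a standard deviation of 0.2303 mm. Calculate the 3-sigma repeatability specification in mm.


repeatability = 3*sigma = 3*0.2303 = 0.6909

0.6909 mm


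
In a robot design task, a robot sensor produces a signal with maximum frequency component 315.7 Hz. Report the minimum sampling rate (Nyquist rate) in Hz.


f_s,min = 2*f_max = 2*315.7 = 631.4000

631.4000 Hz


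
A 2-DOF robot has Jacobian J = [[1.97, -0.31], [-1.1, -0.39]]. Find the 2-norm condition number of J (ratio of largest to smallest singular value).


JJ^T eigenvalues: trace(JJ^T) = 5.3391, det(JJ^T) = det(J)^2 = 1.23054649
s_max^2 = (5.3391 + sqrt(23.58380285))/2 = 5.09770788
s_min^2 = (5.3391 - sqrt(23.58380285))/2 = 0.24139212
kappa = s_max/s_min = sqrt(5.09770788/0.24139212) = 4.5954

4.5954


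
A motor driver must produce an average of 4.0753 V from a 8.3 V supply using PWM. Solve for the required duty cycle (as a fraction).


D = V_avg/V_supply = 4.0753/8.3 = 0.4910

0.4910


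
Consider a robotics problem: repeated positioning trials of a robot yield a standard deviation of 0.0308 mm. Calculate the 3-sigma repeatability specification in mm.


repeatability = 3*sigma = 3*0.0308 = 0.0924

0.0924 mm


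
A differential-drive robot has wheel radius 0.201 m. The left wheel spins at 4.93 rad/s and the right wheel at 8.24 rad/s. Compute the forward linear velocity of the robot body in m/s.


v = r*(wR + wL)/2 = 0.201*(8.24 + 4.93)/2 = 1.3236

1.3236 m/s


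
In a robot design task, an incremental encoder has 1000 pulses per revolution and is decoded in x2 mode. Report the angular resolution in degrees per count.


resolution = 360 / (PPR * 2) = 360 / 2000 = 0.1800

0.1800 degrees


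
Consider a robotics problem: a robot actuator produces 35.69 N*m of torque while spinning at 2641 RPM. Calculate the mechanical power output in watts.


omega = 2641 * 2*pi/60 = 276.564873 rad/s
P = tau * omega = 35.69 * 276.564873 = 9870.6003

9870.6003 W


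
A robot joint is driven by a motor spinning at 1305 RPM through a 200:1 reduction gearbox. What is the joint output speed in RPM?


omega_joint = omega_motor / N = 1305 / 200 = 6.5250

6.5250 RPM


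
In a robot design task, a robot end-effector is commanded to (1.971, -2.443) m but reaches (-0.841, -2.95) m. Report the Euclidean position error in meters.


dx = -0.841 - (1.971) = -2.8120, dy = -2.95 - (-2.443) = -0.5070
err = sqrt(7.907344 + 0.257049) = 2.8573

2.8573 m


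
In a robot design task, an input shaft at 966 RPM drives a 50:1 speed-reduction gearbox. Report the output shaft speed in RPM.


omega_out = omega_in / N = 966 / 50 = 19.3200

19.3200 RPM


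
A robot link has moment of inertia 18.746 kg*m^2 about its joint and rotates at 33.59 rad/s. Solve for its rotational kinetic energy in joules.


KE = (1/2)*I*omega^2 = 0.5*18.746*33.59^2 = 10575.4444

10575.4444 J


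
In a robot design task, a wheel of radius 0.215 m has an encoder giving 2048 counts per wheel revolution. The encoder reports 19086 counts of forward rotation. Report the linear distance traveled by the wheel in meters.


revs = 19086/2048 = 9.319336
d = revs * 2*pi*r = 9.319336 * 2*pi*0.215 = 12.5893

12.5893 m


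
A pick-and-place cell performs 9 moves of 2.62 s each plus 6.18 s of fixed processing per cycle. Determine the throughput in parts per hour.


T_cycle = 9*2.62 + 6.18 = 29.7600 s
rate = 3600/T = 120.9677

120.9677 parts/hour


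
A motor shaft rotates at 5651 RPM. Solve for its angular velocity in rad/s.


omega = 5651 * 2*pi/60 = 591.7713

591.7713 rad/s


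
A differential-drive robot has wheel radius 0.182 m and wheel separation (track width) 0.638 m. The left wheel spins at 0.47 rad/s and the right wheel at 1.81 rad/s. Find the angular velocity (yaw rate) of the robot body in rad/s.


omega = r*(wR - wL)/L = 0.182*(1.81 - (0.47))/0.638 = 0.3823

0.3823 rad/s


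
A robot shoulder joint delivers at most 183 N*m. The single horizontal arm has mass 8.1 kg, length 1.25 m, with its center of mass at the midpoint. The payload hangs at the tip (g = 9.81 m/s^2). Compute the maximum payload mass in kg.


tau_arm = m_arm*g*(L/2) = 8.1*9.81*1.25/2 = 49.6631 N*m
tau_payload = tau_max - tau_arm = 183 - 49.6631 = 133.3369
m_payload = tau_payload / (g*L) = 133.3369 / (9.81*1.25) = 10.8735

10.8735 kg


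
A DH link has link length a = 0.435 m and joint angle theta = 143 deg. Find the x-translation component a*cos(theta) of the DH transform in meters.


a*cos(theta) = 0.435*cos(143 deg) = -0.3474

-0.3474 m


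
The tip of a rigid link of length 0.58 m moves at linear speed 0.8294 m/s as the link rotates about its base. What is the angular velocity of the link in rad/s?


omega = v / L = 0.8294 / 0.58 = 1.4300

1.4300 rad/s


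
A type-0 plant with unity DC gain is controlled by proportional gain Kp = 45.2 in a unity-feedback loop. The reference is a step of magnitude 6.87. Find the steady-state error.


e_ss = R/(1 + Kp) = 6.87/(1 + 45.2) = 6.87/46.2000 = 0.1487

0.1487


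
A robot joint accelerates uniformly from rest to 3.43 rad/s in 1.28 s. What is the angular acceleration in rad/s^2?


alpha = delta_omega / t = 3.43 / 1.28 = 2.6797

2.6797 rad/s^2


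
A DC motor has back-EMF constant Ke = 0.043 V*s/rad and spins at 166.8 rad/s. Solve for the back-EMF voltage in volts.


V_emf = Ke * omega = 0.043*166.8 = 7.1724

7.1724 V


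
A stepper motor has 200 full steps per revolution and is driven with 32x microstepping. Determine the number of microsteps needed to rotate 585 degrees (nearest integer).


step_size = 360/(200*32) = 360/6400 = 0.056250 deg
n = 585/(360/6400) = 585*6400/360 = 10400

10400 steps


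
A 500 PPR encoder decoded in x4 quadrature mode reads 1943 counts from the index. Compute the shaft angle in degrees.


angle = counts * 360 / (PPR*4) = 1943 * 360 / 2000 = 349.7400

349.7400 degrees


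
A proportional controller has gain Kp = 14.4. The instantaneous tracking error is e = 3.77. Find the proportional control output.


u_P = Kp * e = 14.4 * 3.77 = 54.2880

54.2880


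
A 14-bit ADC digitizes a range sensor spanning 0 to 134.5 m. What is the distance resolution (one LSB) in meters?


res = range / 2^n = 134.5/2^14 = 134.5/16384 = 0.0082

0.0082 m


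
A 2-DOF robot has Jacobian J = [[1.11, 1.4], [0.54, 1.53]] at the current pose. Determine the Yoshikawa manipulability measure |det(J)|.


det(J) = 1.11*1.53 - (1.4)*(0.54) = 0.9423
|det(J)| = 0.9423

0.9423


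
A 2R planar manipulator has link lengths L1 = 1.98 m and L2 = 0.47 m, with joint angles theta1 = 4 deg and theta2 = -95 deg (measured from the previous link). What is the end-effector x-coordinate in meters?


x = L1*cos(th1) + L2*cos(th1+th2) = 1.98*cos(4 deg) + 0.47*cos(-91 deg) = 1.9670

1.9670 m


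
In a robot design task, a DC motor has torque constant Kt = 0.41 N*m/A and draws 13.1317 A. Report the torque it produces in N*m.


tau = Kt * I = 0.41*13.1317 = 5.3840

5.3840 N*m


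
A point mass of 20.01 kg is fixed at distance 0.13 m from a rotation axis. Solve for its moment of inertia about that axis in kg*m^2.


I = m*r^2 = 20.01*0.13^2 = 0.3382

0.3382 kg*m^2


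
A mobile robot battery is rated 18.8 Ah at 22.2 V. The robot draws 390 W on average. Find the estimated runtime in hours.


E = 18.8*22.2 = 417.3600 Wh
t = E/P = 417.3600/390 = 1.0702

1.0702 hours


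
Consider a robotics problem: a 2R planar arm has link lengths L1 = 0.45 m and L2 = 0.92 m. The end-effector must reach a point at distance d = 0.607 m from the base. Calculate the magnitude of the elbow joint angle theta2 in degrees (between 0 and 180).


cos(th2) = (d^2 - L1^2 - L2^2)/(2*L1*L2) = (0.607^2 - 0.45^2 - 0.92^2)/(2*0.45*0.92) = -0.82180072
th2 = acos(-0.82180072) = 145.2655 deg

145.2655 degrees


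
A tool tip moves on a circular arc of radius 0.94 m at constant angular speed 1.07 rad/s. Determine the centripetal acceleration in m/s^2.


a_c = omega^2 * r = 1.07^2 * 0.94 = 1.0762

1.0762 m/s^2


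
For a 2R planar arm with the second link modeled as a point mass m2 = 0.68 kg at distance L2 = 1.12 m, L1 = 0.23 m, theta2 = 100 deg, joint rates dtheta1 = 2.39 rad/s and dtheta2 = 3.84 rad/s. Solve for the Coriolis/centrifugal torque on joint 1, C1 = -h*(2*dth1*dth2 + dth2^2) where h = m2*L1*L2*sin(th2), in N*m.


h = m2*L1*L2*sin(th2) = 0.68*0.23*1.12*sin(100 deg) = 0.172507
C1 = -h*(2*2.39*3.84 + 3.84^2) = -0.172507*33.1008 = -5.7101

-5.7101 N*m


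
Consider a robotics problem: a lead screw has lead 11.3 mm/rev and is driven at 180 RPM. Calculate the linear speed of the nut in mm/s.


v = lead * (RPM/60) = 11.3*180/60 = 33.9000

33.9000 mm/s


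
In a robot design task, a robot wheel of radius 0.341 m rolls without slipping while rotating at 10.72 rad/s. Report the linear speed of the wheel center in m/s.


v = omega * r = 10.72 * 0.341 = 3.6555

3.6555 m/s


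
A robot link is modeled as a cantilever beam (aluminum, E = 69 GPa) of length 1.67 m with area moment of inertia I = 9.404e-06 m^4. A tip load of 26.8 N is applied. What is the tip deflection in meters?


delta = F*L^3/(3*E*I) = 26.8*1.67^3/(3*6.900e+10*9.404e-06)
      = 124.8200084/1946628 = 6.4121e-05

6.4121e-05 m


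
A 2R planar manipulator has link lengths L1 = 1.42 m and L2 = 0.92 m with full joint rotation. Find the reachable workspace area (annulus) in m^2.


r_max = L1 + L2 = 2.3400, r_min = |L1 - L2| = 0.5000
A = pi*(r_max^2 - r_min^2) = pi*(5.4756 - 0.2500) = 16.4167

16.4167 m^2


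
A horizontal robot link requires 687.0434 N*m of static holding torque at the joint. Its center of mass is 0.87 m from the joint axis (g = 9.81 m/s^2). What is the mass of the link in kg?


m = tau / (g*L) = 687.0434 / (9.81 * 0.87) = 80.5000

80.5000 kg


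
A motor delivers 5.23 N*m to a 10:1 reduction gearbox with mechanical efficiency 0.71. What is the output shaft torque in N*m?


tau_out = tau_in * N * eta = 5.23 * 10 * 0.71 = 37.1330

37.1330 N*m


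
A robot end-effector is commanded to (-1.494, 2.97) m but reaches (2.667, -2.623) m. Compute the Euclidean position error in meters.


dx = 2.667 - (-1.494) = 4.1610, dy = -2.623 - (2.97) = -5.5930
err = sqrt(17.313921 + 31.281649) = 6.9711

6.9711 m


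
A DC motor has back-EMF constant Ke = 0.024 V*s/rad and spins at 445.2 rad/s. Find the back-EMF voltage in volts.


V_emf = Ke * omega = 0.024*445.2 = 10.6848

10.6848 V


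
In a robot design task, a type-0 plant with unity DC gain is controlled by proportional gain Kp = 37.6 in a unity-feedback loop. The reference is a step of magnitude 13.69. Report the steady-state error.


e_ss = R/(1 + Kp) = 13.69/(1 + 37.6) = 13.69/38.6000 = 0.3547

0.3547


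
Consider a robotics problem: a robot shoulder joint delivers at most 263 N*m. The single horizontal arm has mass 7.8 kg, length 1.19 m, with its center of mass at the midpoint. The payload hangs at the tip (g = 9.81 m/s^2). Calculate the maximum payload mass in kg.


tau_arm = m_arm*g*(L/2) = 7.8*9.81*1.19/2 = 45.5282 N*m
tau_payload = tau_max - tau_arm = 263 - 45.5282 = 217.4718
m_payload = tau_payload / (g*L) = 217.4718 / (9.81*1.19) = 18.6289

18.6289 kg


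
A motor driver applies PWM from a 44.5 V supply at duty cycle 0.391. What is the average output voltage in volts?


V_avg = V_supply * D = 44.5*0.391 = 17.3995

17.3995 V


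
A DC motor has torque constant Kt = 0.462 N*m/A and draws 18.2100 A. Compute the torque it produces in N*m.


tau = Kt * I = 0.462*18.2100 = 8.4130

8.4130 N*m


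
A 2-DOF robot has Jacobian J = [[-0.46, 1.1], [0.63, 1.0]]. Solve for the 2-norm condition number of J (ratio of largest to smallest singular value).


JJ^T eigenvalues: trace(JJ^T) = 2.8185, det(JJ^T) = det(J)^2 = 1.32940900
s_max^2 = (2.8185 + sqrt(2.62630625))/2 = 2.21954412
s_min^2 = (2.8185 - sqrt(2.62630625))/2 = 0.59895588
kappa = s_max/s_min = sqrt(2.21954412/0.59895588) = 1.9250

1.9250


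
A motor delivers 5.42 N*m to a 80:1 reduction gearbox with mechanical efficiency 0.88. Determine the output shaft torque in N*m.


tau_out = tau_in * N * eta = 5.42 * 80 * 0.88 = 381.5680

381.5680 N*m


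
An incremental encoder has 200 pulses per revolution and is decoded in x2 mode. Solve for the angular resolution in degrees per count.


resolution = 360 / (PPR * 2) = 360 / 400 = 0.9000

0.9000 degrees


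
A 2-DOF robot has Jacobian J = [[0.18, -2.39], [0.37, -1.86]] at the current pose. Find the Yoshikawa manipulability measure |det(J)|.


det(J) = 0.18*-1.86 - (-2.39)*(0.37) = 0.5495
|det(J)| = 0.5495

0.5495


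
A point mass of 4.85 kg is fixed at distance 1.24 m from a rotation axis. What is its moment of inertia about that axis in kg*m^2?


I = m*r^2 = 4.85*1.24^2 = 7.4574

7.4574 kg*m^2


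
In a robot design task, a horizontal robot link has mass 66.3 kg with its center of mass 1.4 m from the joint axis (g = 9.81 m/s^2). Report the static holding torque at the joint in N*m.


tau = m*g*L = 66.3 * 9.81 * 1.4 = 910.5642

910.5642 N*m


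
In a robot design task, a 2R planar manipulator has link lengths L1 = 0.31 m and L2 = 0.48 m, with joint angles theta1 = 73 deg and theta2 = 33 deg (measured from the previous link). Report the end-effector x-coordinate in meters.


x = L1*cos(th1) + L2*cos(th1+th2) = 0.31*cos(73 deg) + 0.48*cos(106 deg) = -0.0417

-0.0417 m


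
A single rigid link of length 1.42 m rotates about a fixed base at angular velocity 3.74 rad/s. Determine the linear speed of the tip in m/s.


v = L*omega = 1.42 * 3.74 = 5.3108

5.3108 m/s


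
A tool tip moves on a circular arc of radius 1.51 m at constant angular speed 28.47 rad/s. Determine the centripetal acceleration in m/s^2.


a_c = omega^2 * r = 28.47^2 * 1.51 = 1223.9168

1223.9168 m/s^2


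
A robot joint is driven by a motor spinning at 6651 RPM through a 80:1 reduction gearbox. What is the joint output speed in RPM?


omega_joint = omega_motor / N = 6651 / 80 = 83.1375

83.1375 RPM


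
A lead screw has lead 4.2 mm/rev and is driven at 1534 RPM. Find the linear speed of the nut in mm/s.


v = lead * (RPM/60) = 4.2*1534/60 = 107.3800

107.3800 mm/s


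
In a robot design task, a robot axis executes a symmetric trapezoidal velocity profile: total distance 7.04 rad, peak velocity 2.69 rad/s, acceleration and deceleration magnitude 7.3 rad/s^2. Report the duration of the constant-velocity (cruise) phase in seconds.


t_acc = v/a = 0.368493 s, d_acc = v^2/(2a) = 0.495623 rad each
d_cruise = 7.04 - 2*0.495623 = 6.048754 rad
t_cruise = d_cruise/v = 6.048754/2.69 = 2.2486

2.2486 s


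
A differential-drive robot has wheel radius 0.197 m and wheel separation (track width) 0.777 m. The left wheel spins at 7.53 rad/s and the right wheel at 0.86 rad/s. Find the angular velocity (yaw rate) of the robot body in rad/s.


omega = r*(wR - wL)/L = 0.197*(0.86 - (7.53))/0.777 = -1.6911

-1.6911 rad/s


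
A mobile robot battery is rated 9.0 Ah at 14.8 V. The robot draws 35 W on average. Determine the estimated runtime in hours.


E = 9.0*14.8 = 133.2000 Wh
t = E/P = 133.2000/35 = 3.8057

3.8057 hours


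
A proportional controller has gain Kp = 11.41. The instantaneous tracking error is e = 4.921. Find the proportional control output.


u_P = Kp * e = 11.41 * 4.921 = 56.1486

56.1486


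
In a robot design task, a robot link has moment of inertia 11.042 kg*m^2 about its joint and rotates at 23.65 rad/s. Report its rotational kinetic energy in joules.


KE = (1/2)*I*omega^2 = 0.5*11.042*23.65^2 = 3088.0195

3088.0195 J


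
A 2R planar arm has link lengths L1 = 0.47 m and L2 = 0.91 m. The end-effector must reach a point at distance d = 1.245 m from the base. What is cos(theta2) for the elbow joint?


cos(th2) = (d^2 - L1^2 - L2^2)/(2*L1*L2) = (1.245^2 - 0.47^2 - 0.91^2)/(2*0.47*0.91) = 0.5857

0.5857


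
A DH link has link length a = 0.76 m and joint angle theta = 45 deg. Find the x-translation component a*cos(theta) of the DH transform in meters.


a*cos(theta) = 0.76*cos(45 deg) = 0.5374

0.5374 m


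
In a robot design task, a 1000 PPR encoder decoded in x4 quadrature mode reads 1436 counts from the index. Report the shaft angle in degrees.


angle = counts * 360 / (PPR*4) = 1436 * 360 / 4000 = 129.2400

129.2400 degrees


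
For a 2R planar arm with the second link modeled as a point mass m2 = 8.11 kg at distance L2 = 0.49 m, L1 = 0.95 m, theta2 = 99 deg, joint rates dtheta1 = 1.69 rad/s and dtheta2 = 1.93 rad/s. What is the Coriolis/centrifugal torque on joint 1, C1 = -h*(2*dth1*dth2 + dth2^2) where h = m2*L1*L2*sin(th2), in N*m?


h = m2*L1*L2*sin(th2) = 8.11*0.95*0.49*sin(99 deg) = 3.728726
C1 = -h*(2*1.69*1.93 + 1.93^2) = -3.728726*10.2483 = -38.2131

-38.2131 N*m


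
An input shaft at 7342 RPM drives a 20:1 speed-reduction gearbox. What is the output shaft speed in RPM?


omega_out = omega_in / N = 7342 / 20 = 367.1000

367.1000 RPM


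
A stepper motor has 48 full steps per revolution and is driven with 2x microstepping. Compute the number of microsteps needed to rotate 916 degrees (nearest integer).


step_size = 360/(48*2) = 360/96 = 3.750000 deg
n = 916/(360/96) = 916*96/360 = 244.2667 -> 244

244 steps


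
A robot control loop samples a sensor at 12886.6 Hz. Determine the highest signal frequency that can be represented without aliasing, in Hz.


f_max = f_s/2 = 12886.6/2 = 6443.3000

6443.3000 Hz


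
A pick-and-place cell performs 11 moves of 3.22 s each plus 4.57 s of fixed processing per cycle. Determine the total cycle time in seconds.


T = 11*3.22 + 4.57 = 39.9900

39.9900 s


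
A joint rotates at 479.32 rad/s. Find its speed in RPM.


RPM = 479.32 * 60/(2*pi) = 4577.1688

4577.1688 RPM


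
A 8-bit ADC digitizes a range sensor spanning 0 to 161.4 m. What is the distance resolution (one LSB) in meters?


res = range / 2^n = 161.4/2^8 = 161.4/256 = 0.6305

0.6305 m


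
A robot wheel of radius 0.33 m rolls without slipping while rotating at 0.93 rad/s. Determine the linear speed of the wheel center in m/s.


v = omega * r = 0.93 * 0.33 = 0.3069

0.3069 m/s


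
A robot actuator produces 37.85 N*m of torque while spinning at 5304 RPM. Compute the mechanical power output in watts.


omega = 5304 * 2*pi/60 = 555.433581 rad/s
P = tau * omega = 37.85 * 555.433581 = 21023.1610

21023.1610 W


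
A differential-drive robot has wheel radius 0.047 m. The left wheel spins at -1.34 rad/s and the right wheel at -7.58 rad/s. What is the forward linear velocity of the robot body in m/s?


v = r*(wR + wL)/2 = 0.047*(-7.58 + -1.34)/2 = -0.2096

-0.2096 m/s


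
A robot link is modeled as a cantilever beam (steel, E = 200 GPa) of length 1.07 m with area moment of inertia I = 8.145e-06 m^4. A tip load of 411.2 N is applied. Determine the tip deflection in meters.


delta = F*L^3/(3*E*I) = 411.2*1.07^3/(3*2.000e+11*8.145e-06)
      = 503.7376816/4887000 = 1.0308e-04

1.0308e-04 m


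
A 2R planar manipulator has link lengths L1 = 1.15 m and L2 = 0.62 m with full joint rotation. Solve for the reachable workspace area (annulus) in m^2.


r_max = L1 + L2 = 1.7700, r_min = |L1 - L2| = 0.5300
A = pi*(r_max^2 - r_min^2) = pi*(3.1329 - 0.2809) = 8.9598

8.9598 m^2


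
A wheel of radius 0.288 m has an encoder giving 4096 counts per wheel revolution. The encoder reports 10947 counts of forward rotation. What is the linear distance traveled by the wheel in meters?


revs = 10947/4096 = 2.672607
d = revs * 2*pi*r = 2.672607 * 2*pi*0.288 = 4.8362

4.8362 m


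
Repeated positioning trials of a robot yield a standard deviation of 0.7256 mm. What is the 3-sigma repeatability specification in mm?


repeatability = 3*sigma = 3*0.7256 = 2.1768

2.1768 mm


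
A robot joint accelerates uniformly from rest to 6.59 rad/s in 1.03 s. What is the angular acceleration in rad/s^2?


alpha = delta_omega / t = 6.59 / 1.03 = 6.3981

6.3981 rad/s^2
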